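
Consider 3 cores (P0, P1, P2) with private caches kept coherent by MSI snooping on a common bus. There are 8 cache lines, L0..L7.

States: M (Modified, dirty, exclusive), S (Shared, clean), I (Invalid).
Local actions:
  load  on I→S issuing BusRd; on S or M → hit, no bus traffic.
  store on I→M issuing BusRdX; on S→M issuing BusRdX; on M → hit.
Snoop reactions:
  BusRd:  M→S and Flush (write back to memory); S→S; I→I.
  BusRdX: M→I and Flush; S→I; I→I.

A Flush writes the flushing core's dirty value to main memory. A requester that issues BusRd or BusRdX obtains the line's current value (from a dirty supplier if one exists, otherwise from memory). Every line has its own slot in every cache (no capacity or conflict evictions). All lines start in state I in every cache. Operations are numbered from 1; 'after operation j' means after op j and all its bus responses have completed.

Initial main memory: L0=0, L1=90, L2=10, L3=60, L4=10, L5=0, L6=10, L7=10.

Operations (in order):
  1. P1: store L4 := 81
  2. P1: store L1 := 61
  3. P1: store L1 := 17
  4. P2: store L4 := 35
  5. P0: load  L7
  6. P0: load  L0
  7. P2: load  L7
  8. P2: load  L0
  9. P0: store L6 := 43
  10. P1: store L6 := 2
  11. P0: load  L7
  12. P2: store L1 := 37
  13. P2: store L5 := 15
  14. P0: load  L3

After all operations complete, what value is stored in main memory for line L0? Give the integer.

memory[L0] = 0

1. P1: store L4 := 81  bus=[BusRdX]  L4: P0=I P1=M P2=I  mem[L4]=10
2. P1: store L1 := 61  bus=[BusRdX]  L1: P0=I P1=M P2=I  mem[L1]=90
3. P1: store L1 := 17  bus=[-]  L1: P0=I P1=M P2=I  mem[L1]=90
4. P2: store L4 := 35  bus=[BusRdX,Flush]  L4: P0=I P1=I P2=M  mem[L4]=81
5. P0: load  L7  bus=[BusRd]  L7: P0=S P1=I P2=I  mem[L7]=10
6. P0: load  L0  bus=[BusRd]  L0: P0=S P1=I P2=I  mem[L0]=0
7. P2: load  L7  bus=[BusRd]  L7: P0=S P1=I P2=S  mem[L7]=10
8. P2: load  L0  bus=[BusRd]  L0: P0=S P1=I P2=S  mem[L0]=0
9. P0: store L6 := 43  bus=[BusRdX]  L6: P0=M P1=I P2=I  mem[L6]=10
10. P1: store L6 := 2  bus=[BusRdX,Flush]  L6: P0=I P1=M P2=I  mem[L6]=43
11. P0: load  L7  bus=[-]  L7: P0=S P1=I P2=S  mem[L7]=10
12. P2: store L1 := 37  bus=[BusRdX,Flush]  L1: P0=I P1=I P2=M  mem[L1]=17
13. P2: store L5 := 15  bus=[BusRdX]  L5: P0=I P1=I P2=M  mem[L5]=0
14. P0: load  L3  bus=[BusRd]  L3: P0=S P1=I P2=I  mem[L3]=60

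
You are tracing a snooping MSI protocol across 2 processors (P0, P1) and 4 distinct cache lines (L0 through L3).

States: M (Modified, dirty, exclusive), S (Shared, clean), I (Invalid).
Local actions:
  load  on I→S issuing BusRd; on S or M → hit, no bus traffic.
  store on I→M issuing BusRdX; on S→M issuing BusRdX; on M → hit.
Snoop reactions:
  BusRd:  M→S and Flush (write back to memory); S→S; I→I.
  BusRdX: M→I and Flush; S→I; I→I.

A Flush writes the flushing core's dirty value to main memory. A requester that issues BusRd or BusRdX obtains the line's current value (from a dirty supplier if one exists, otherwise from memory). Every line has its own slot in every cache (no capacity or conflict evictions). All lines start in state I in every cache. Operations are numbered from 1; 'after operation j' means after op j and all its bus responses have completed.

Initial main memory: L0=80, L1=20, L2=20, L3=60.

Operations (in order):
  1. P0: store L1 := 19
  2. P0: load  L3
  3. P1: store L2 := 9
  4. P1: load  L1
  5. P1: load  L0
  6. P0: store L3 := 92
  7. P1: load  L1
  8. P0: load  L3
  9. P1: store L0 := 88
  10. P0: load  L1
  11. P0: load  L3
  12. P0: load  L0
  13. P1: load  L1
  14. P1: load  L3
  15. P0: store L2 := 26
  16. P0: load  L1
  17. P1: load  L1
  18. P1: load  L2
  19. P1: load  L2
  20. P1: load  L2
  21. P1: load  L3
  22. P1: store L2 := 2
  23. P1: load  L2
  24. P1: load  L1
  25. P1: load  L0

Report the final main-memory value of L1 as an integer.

memory[L1] = 19

  op1 P0: store L1 := 19 → M/I on L1; bus BusRdX; mem=20
  op2 P0: load  L3 → S/I on L3; bus BusRd; mem=60
  op3 P1: store L2 := 9 → I/M on L2; bus BusRdX; mem=20
  op4 P1: load  L1 → S/S on L1; bus BusRd Flush; mem=19
  op5 P1: load  L0 → I/S on L0; bus BusRd; mem=80
  op6 P0: store L3 := 92 → M/I on L3; bus BusRdX; mem=60
  op7 P1: load  L1 → S/S on L1; bus (none); mem=19
  op8 P0: load  L3 → M/I on L3; bus (none); mem=60
  op9 P1: store L0 := 88 → I/M on L0; bus BusRdX; mem=80
  op10 P0: load  L1 → S/S on L1; bus (none); mem=19
  op11 P0: load  L3 → M/I on L3; bus (none); mem=60
  op12 P0: load  L0 → S/S on L0; bus BusRd Flush; mem=88
  op13 P1: load  L1 → S/S on L1; bus (none); mem=19
  op14 P1: load  L3 → S/S on L3; bus BusRd Flush; mem=92
  op15 P0: store L2 := 26 → M/I on L2; bus BusRdX Flush; mem=9
  op16 P0: load  L1 → S/S on L1; bus (none); mem=19
  op17 P1: load  L1 → S/S on L1; bus (none); mem=19
  op18 P1: load  L2 → S/S on L2; bus BusRd Flush; mem=26
  op19 P1: load  L2 → S/S on L2; bus (none); mem=26
  op20 P1: load  L2 → S/S on L2; bus (none); mem=26
  op21 P1: load  L3 → S/S on L3; bus (none); mem=92
  op22 P1: store L2 := 2 → I/M on L2; bus BusRdX; mem=26
  op23 P1: load  L2 → I/M on L2; bus (none); mem=26
  op24 P1: load  L1 → S/S on L1; bus (none); mem=19
  op25 P1: load  L0 → S/S on L0; bus (none); mem=88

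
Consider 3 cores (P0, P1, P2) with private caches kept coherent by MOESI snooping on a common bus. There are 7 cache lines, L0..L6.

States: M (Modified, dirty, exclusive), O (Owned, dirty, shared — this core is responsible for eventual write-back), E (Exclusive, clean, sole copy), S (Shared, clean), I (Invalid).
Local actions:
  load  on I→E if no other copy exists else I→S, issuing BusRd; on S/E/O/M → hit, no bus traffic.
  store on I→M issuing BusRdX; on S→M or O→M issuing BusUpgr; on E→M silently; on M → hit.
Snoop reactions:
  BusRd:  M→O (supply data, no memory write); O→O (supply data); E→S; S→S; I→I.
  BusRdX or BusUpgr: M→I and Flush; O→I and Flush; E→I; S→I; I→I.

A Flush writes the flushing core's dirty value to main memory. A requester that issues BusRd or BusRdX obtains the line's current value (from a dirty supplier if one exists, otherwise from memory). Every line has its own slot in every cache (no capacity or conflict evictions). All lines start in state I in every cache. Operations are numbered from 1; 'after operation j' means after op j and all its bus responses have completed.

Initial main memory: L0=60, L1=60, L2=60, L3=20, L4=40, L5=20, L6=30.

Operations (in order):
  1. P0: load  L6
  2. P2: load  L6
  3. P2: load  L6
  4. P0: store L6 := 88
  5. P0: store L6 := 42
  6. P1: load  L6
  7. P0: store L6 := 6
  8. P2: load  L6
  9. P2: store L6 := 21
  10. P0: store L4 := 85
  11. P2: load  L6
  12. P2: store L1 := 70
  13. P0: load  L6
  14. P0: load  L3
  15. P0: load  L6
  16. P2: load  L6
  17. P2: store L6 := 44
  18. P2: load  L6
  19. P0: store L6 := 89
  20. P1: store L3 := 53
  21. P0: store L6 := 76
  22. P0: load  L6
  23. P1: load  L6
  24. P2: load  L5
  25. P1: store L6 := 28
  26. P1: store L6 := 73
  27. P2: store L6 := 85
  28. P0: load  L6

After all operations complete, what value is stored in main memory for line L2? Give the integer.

1. P0: load  L6  bus=[BusRd]  L6: P0=E P1=I P2=I  mem[L6]=30
2. P2: load  L6  bus=[BusRd]  L6: P0=S P1=I P2=S  mem[L6]=30
3. P2: load  L6  bus=[-]  L6: P0=S P1=I P2=S  mem[L6]=30
4. P0: store L6 := 88  bus=[BusUpgr]  L6: P0=M P1=I P2=I  mem[L6]=30
5. P0: store L6 := 42  bus=[-]  L6: P0=M P1=I P2=I  mem[L6]=30
6. P1: load  L6  bus=[BusRd]  L6: P0=O P1=S P2=I  mem[L6]=30
7. P0: store L6 := 6  bus=[BusUpgr]  L6: P0=M P1=I P2=I  mem[L6]=30
8. P2: load  L6  bus=[BusRd]  L6: P0=O P1=I P2=S  mem[L6]=30
9. P2: store L6 := 21  bus=[BusUpgr,Flush]  L6: P0=I P1=I P2=M  mem[L6]=6
10. P0: store L4 := 85  bus=[BusRdX]  L4: P0=M P1=I P2=I  mem[L4]=40
11. P2: load  L6  bus=[-]  L6: P0=I P1=I P2=M  mem[L6]=6
12. P2: store L1 := 70  bus=[BusRdX]  L1: P0=I P1=I P2=M  mem[L1]=60
13. P0: load  L6  bus=[BusRd]  L6: P0=S P1=I P2=O  mem[L6]=6
14. P0: load  L3  bus=[BusRd]  L3: P0=E P1=I P2=I  mem[L3]=20
15. P0: load  L6  bus=[-]  L6: P0=S P1=I P2=O  mem[L6]=6
16. P2: load  L6  bus=[-]  L6: P0=S P1=I P2=O  mem[L6]=6
17. P2: store L6 := 44  bus=[BusUpgr]  L6: P0=I P1=I P2=M  mem[L6]=6
18. P2: load  L6  bus=[-]  L6: P0=I P1=I P2=M  mem[L6]=6
19. P0: store L6 := 89  bus=[BusRdX,Flush]  L6: P0=M P1=I P2=I  mem[L6]=44
20. P1: store L3 := 53  bus=[BusRdX]  L3: P0=I P1=M P2=I  mem[L3]=20
21. P0: store L6 := 76  bus=[-]  L6: P0=M P1=I P2=I  mem[L6]=44
22. P0: load  L6  bus=[-]  L6: P0=M P1=I P2=I  mem[L6]=44
23. P1: load  L6  bus=[BusRd]  L6: P0=O P1=S P2=I  mem[L6]=44
24. P2: load  L5  bus=[BusRd]  L5: P0=I P1=I P2=E  mem[L5]=20
25. P1: store L6 := 28  bus=[BusUpgr,Flush]  L6: P0=I P1=M P2=I  mem[L6]=76
26. P1: store L6 := 73  bus=[-]  L6: P0=I P1=M P2=I  mem[L6]=76
27. P2: store L6 := 85  bus=[BusRdX,Flush]  L6: P0=I P1=I P2=M  mem[L6]=73
28. P0: load  L6  bus=[BusRd]  L6: P0=S P1=I P2=O  mem[L6]=73

memory[L2] = 60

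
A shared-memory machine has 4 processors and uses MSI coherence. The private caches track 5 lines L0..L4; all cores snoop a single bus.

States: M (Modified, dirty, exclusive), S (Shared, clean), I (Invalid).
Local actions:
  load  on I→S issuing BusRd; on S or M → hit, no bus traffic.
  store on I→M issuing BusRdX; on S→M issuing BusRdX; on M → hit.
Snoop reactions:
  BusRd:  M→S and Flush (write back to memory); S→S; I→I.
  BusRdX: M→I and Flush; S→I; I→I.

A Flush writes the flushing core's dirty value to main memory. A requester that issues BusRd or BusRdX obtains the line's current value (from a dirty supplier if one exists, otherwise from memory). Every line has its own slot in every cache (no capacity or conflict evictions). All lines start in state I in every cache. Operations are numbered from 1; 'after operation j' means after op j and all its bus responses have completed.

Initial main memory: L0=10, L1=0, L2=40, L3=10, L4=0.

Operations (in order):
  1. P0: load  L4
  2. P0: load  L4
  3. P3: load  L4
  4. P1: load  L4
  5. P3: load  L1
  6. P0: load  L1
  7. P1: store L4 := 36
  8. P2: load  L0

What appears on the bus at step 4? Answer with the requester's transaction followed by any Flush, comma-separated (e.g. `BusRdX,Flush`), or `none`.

bus = BusRd

1. P0: load  L4  bus=[BusRd]  L4: P0=S P1=I P2=I P3=I  mem[L4]=0
2. P0: load  L4  bus=[-]  L4: P0=S P1=I P2=I P3=I  mem[L4]=0
3. P3: load  L4  bus=[BusRd]  L4: P0=S P1=I P2=I P3=S  mem[L4]=0
4. P1: load  L4  bus=[BusRd]  L4: P0=S P1=S P2=I P3=S  mem[L4]=0
5. P3: load  L1  bus=[BusRd]  L1: P0=I P1=I P2=I P3=S  mem[L1]=0
6. P0: load  L1  bus=[BusRd]  L1: P0=S P1=I P2=I P3=S  mem[L1]=0
7. P1: store L4 := 36  bus=[BusRdX]  L4: P0=I P1=M P2=I P3=I  mem[L4]=0
8. P2: load  L0  bus=[BusRd]  L0: P0=I P1=I P2=S P3=I  mem[L0]=10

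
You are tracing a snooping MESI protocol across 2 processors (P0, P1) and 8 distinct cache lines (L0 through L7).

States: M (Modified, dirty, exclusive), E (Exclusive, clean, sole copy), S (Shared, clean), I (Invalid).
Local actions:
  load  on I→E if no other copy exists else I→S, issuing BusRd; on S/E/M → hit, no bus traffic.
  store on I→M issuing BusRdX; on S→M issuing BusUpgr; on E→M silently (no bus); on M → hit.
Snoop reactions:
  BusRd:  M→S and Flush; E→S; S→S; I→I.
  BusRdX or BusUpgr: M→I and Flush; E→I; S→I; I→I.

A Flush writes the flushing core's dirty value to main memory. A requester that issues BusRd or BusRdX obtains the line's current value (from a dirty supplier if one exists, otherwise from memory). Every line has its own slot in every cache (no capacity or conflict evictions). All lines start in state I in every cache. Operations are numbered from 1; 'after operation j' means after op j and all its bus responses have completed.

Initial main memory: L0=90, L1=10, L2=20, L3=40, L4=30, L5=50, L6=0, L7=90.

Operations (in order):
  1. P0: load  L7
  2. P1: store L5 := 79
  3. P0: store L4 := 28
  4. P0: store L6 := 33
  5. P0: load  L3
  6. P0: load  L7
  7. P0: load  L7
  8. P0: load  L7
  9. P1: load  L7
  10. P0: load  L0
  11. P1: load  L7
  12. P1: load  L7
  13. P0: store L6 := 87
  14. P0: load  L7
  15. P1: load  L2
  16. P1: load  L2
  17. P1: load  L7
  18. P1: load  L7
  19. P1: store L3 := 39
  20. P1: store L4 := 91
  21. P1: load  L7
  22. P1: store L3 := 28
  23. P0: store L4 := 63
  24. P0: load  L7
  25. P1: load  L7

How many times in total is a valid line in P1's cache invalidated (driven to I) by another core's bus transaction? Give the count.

step 1: P0: load  L7  ⟶  EI  (L7)  txn=BusRd  M[L7]=90
step 2: P1: store L5 := 79  ⟶  IM  (L5)  txn=BusRdX  M[L5]=50
step 3: P0: store L4 := 28  ⟶  MI  (L4)  txn=BusRdX  M[L4]=30
step 4: P0: store L6 := 33  ⟶  MI  (L6)  txn=BusRdX  M[L6]=0
step 5: P0: load  L3  ⟶  EI  (L3)  txn=BusRd  M[L3]=40
step 6: P0: load  L7  ⟶  EI  (L7)  txn=∅  M[L7]=90
step 7: P0: load  L7  ⟶  EI  (L7)  txn=∅  M[L7]=90
step 8: P0: load  L7  ⟶  EI  (L7)  txn=∅  M[L7]=90
step 9: P1: load  L7  ⟶  SS  (L7)  txn=BusRd  M[L7]=90
step 10: P0: load  L0  ⟶  EI  (L0)  txn=BusRd  M[L0]=90
step 11: P1: load  L7  ⟶  SS  (L7)  txn=∅  M[L7]=90
step 12: P1: load  L7  ⟶  SS  (L7)  txn=∅  M[L7]=90
step 13: P0: store L6 := 87  ⟶  MI  (L6)  txn=∅  M[L6]=0
step 14: P0: load  L7  ⟶  SS  (L7)  txn=∅  M[L7]=90
step 15: P1: load  L2  ⟶  IE  (L2)  txn=BusRd  M[L2]=20
step 16: P1: load  L2  ⟶  IE  (L2)  txn=∅  M[L2]=20
step 17: P1: load  L7  ⟶  SS  (L7)  txn=∅  M[L7]=90
step 18: P1: load  L7  ⟶  SS  (L7)  txn=∅  M[L7]=90
step 19: P1: store L3 := 39  ⟶  IM  (L3)  txn=BusRdX  M[L3]=40
step 20: P1: store L4 := 91  ⟶  IM  (L4)  txn=BusRdX+Flush  M[L4]=28
step 21: P1: load  L7  ⟶  SS  (L7)  txn=∅  M[L7]=90
step 22: P1: store L3 := 28  ⟶  IM  (L3)  txn=∅  M[L3]=40
step 23: P0: store L4 := 63  ⟶  MI  (L4)  txn=BusRdX+Flush  M[L4]=91
step 24: P0: load  L7  ⟶  SS  (L7)  txn=∅  M[L7]=90
step 25: P1: load  L7  ⟶  SS  (L7)  txn=∅  M[L7]=90

invalidations = 1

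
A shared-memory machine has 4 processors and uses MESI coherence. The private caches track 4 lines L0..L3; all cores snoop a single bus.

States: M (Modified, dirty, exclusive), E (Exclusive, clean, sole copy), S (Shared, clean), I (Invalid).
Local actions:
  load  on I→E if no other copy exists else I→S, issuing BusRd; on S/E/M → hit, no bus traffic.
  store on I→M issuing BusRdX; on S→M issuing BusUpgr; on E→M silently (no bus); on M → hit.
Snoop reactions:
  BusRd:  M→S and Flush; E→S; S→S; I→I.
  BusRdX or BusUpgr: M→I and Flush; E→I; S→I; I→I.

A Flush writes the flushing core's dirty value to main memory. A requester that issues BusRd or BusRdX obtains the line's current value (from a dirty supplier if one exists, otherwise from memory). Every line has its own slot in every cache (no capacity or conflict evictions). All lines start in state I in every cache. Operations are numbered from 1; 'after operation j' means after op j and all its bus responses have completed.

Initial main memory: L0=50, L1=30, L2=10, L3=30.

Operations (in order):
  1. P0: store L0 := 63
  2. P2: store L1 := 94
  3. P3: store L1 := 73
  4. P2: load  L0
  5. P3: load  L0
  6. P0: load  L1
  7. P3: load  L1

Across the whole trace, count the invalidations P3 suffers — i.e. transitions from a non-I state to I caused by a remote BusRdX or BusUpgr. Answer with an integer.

1. P0: store L0 := 63  bus=[BusRdX]  L0: P0=M P1=I P2=I P3=I  mem[L0]=50
2. P2: store L1 := 94  bus=[BusRdX]  L1: P0=I P1=I P2=M P3=I  mem[L1]=30
3. P3: store L1 := 73  bus=[BusRdX,Flush]  L1: P0=I P1=I P2=I P3=M  mem[L1]=94
4. P2: load  L0  bus=[BusRd,Flush]  L0: P0=S P1=I P2=S P3=I  mem[L0]=63
5. P3: load  L0  bus=[BusRd]  L0: P0=S P1=I P2=S P3=S  mem[L0]=63
6. P0: load  L1  bus=[BusRd,Flush]  L1: P0=S P1=I P2=I P3=S  mem[L1]=73
7. P3: load  L1  bus=[-]  L1: P0=S P1=I P2=I P3=S  mem[L1]=73

invalidations = 0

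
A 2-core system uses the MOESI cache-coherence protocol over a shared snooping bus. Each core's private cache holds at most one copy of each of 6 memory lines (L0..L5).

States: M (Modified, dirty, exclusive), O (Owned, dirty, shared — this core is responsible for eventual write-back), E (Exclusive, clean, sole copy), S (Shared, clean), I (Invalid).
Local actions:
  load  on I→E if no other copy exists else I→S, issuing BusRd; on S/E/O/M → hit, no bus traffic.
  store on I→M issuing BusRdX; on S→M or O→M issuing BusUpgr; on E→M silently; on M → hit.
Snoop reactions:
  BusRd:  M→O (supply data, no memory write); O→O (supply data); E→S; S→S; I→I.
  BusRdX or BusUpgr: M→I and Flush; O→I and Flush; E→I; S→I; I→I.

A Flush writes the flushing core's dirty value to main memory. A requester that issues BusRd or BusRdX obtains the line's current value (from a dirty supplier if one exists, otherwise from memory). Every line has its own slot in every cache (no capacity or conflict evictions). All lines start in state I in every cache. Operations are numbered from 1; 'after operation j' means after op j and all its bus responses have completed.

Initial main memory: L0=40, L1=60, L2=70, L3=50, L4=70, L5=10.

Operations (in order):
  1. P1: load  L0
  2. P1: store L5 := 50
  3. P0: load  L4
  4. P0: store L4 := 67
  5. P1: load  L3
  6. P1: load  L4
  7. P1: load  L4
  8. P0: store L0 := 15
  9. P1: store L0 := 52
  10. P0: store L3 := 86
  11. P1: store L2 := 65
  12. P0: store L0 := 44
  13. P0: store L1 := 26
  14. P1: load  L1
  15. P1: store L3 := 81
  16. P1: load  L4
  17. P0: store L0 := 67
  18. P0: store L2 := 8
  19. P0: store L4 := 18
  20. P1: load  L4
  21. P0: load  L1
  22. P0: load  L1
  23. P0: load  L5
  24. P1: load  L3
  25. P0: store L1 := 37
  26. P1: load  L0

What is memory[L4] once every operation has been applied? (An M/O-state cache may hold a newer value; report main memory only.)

1. P1: load  L0  bus=[BusRd]  L0: P0=I P1=E  mem[L0]=40
2. P1: store L5 := 50  bus=[BusRdX]  L5: P0=I P1=M  mem[L5]=10
3. P0: load  L4  bus=[BusRd]  L4: P0=E P1=I  mem[L4]=70
4. P0: store L4 := 67  bus=[-]  L4: P0=M P1=I  mem[L4]=70
5. P1: load  L3  bus=[BusRd]  L3: P0=I P1=E  mem[L3]=50
6. P1: load  L4  bus=[BusRd]  L4: P0=O P1=S  mem[L4]=70
7. P1: load  L4  bus=[-]  L4: P0=O P1=S  mem[L4]=70
8. P0: store L0 := 15  bus=[BusRdX]  L0: P0=M P1=I  mem[L0]=40
9. P1: store L0 := 52  bus=[BusRdX,Flush]  L0: P0=I P1=M  mem[L0]=15
10. P0: store L3 := 86  bus=[BusRdX]  L3: P0=M P1=I  mem[L3]=50
11. P1: store L2 := 65  bus=[BusRdX]  L2: P0=I P1=M  mem[L2]=70
12. P0: store L0 := 44  bus=[BusRdX,Flush]  L0: P0=M P1=I  mem[L0]=52
13. P0: store L1 := 26  bus=[BusRdX]  L1: P0=M P1=I  mem[L1]=60
14. P1: load  L1  bus=[BusRd]  L1: P0=O P1=S  mem[L1]=60
15. P1: store L3 := 81  bus=[BusRdX,Flush]  L3: P0=I P1=M  mem[L3]=86
16. P1: load  L4  bus=[-]  L4: P0=O P1=S  mem[L4]=70
17. P0: store L0 := 67  bus=[-]  L0: P0=M P1=I  mem[L0]=52
18. P0: store L2 := 8  bus=[BusRdX,Flush]  L2: P0=M P1=I  mem[L2]=65
19. P0: store L4 := 18  bus=[BusUpgr]  L4: P0=M P1=I  mem[L4]=70
20. P1: load  L4  bus=[BusRd]  L4: P0=O P1=S  mem[L4]=70
21. P0: load  L1  bus=[-]  L1: P0=O P1=S  mem[L1]=60
22. P0: load  L1  bus=[-]  L1: P0=O P1=S  mem[L1]=60
23. P0: load  L5  bus=[BusRd]  L5: P0=S P1=O  mem[L5]=10
24. P1: load  L3  bus=[-]  L3: P0=I P1=M  mem[L3]=86
25. P0: store L1 := 37  bus=[BusUpgr]  L1: P0=M P1=I  mem[L1]=60
26. P1: load  L0  bus=[BusRd]  L0: P0=O P1=S  mem[L0]=52

memory[L4] = 70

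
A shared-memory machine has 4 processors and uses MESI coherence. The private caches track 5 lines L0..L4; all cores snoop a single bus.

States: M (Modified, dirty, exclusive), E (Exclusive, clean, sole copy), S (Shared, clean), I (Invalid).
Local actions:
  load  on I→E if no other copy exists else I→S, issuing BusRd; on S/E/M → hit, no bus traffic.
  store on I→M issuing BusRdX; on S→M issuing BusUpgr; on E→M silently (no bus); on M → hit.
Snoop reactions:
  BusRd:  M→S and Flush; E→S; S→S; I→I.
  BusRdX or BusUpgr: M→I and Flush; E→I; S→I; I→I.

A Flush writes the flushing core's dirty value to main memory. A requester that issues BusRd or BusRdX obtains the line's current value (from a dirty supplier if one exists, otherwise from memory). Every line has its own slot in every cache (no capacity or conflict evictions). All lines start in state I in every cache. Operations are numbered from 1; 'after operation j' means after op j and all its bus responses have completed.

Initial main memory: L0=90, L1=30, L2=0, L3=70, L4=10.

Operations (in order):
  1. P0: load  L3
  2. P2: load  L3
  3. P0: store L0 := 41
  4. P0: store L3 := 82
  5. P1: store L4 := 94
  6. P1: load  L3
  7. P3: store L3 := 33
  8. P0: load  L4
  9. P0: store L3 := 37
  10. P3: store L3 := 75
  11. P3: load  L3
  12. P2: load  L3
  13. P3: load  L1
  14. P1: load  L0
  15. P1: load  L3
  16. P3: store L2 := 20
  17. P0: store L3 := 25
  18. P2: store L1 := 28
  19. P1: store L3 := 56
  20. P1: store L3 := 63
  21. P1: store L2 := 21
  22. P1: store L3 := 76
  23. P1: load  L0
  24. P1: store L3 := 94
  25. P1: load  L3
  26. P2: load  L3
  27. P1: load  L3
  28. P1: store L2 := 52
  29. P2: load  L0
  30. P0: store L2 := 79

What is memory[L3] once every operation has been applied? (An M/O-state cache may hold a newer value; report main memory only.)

memory[L3] = 94

[1] P0: load  L3 | P0:E(70), P1:I, P2:I, P3:I | bus: BusRd
[2] P2: load  L3 | P0:S(70), P1:I, P2:S(70), P3:I | bus: BusRd
[3] P0: store L0 := 41 | P0:M(41), P1:I, P2:I, P3:I | bus: BusRdX
[4] P0: store L3 := 82 | P0:M(82), P1:I, P2:I, P3:I | bus: BusUpgr
[5] P1: store L4 := 94 | P0:I, P1:M(94), P2:I, P3:I | bus: BusRdX
[6] P1: load  L3 | P0:S(82), P1:S(82), P2:I, P3:I | bus: BusRd,Flush
[7] P3: store L3 := 33 | P0:I, P1:I, P2:I, P3:M(33) | bus: BusRdX
[8] P0: load  L4 | P0:S(94), P1:S(94), P2:I, P3:I | bus: BusRd,Flush
[9] P0: store L3 := 37 | P0:M(37), P1:I, P2:I, P3:I | bus: BusRdX,Flush
[10] P3: store L3 := 75 | P0:I, P1:I, P2:I, P3:M(75) | bus: BusRdX,Flush
[11] P3: load  L3 | P0:I, P1:I, P2:I, P3:M(75) | bus: none
[12] P2: load  L3 | P0:I, P1:I, P2:S(75), P3:S(75) | bus: BusRd,Flush
[13] P3: load  L1 | P0:I, P1:I, P2:I, P3:E(30) | bus: BusRd
[14] P1: load  L0 | P0:S(41), P1:S(41), P2:I, P3:I | bus: BusRd,Flush
[15] P1: load  L3 | P0:I, P1:S(75), P2:S(75), P3:S(75) | bus: BusRd
[16] P3: store L2 := 20 | P0:I, P1:I, P2:I, P3:M(20) | bus: BusRdX
[17] P0: store L3 := 25 | P0:M(25), P1:I, P2:I, P3:I | bus: BusRdX
[18] P2: store L1 := 28 | P0:I, P1:I, P2:M(28), P3:I | bus: BusRdX
[19] P1: store L3 := 56 | P0:I, P1:M(56), P2:I, P3:I | bus: BusRdX,Flush
[20] P1: store L3 := 63 | P0:I, P1:M(63), P2:I, P3:I | bus: none
[21] P1: store L2 := 21 | P0:I, P1:M(21), P2:I, P3:I | bus: BusRdX,Flush
[22] P1: store L3 := 76 | P0:I, P1:M(76), P2:I, P3:I | bus: none
[23] P1: load  L0 | P0:S(41), P1:S(41), P2:I, P3:I | bus: none
[24] P1: store L3 := 94 | P0:I, P1:M(94), P2:I, P3:I | bus: none
[25] P1: load  L3 | P0:I, P1:M(94), P2:I, P3:I | bus: none
[26] P2: load  L3 | P0:I, P1:S(94), P2:S(94), P3:I | bus: BusRd,Flush
[27] P1: load  L3 | P0:I, P1:S(94), P2:S(94), P3:I | bus: none
[28] P1: store L2 := 52 | P0:I, P1:M(52), P2:I, P3:I | bus: none
[29] P2: load  L0 | P0:S(41), P1:S(41), P2:S(41), P3:I | bus: BusRd
[30] P0: store L2 := 79 | P0:M(79), P1:I, P2:I, P3:I | bus: BusRdX,Flush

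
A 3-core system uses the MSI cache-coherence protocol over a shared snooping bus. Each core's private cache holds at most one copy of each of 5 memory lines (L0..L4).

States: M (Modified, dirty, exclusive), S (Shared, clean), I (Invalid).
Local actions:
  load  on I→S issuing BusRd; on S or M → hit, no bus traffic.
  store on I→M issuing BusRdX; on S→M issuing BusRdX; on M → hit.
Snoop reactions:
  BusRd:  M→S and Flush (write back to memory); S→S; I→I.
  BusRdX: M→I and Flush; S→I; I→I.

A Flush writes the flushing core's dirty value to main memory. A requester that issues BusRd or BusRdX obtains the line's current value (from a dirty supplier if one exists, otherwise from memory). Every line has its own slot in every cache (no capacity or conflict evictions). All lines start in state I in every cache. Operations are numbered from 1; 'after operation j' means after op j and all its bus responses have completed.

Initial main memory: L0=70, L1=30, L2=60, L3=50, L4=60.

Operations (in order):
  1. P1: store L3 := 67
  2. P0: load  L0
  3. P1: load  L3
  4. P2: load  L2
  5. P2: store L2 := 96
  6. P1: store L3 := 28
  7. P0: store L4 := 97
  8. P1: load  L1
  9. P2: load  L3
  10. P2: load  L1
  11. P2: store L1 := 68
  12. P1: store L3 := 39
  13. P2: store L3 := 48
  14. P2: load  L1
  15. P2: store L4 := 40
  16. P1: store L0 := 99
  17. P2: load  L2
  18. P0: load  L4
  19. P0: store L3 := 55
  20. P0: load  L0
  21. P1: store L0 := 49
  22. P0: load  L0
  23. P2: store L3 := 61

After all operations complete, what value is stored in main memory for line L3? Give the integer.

  op1 P1: store L3 := 67 → I/M/I on L3; bus BusRdX; mem=50
  op2 P0: load  L0 → S/I/I on L0; bus BusRd; mem=70
  op3 P1: load  L3 → I/M/I on L3; bus (none); mem=50
  op4 P2: load  L2 → I/I/S on L2; bus BusRd; mem=60
  op5 P2: store L2 := 96 → I/I/M on L2; bus BusRdX; mem=60
  op6 P1: store L3 := 28 → I/M/I on L3; bus (none); mem=50
  op7 P0: store L4 := 97 → M/I/I on L4; bus BusRdX; mem=60
  op8 P1: load  L1 → I/S/I on L1; bus BusRd; mem=30
  op9 P2: load  L3 → I/S/S on L3; bus BusRd Flush; mem=28
  op10 P2: load  L1 → I/S/S on L1; bus BusRd; mem=30
  op11 P2: store L1 := 68 → I/I/M on L1; bus BusRdX; mem=30
  op12 P1: store L3 := 39 → I/M/I on L3; bus BusRdX; mem=28
  op13 P2: store L3 := 48 → I/I/M on L3; bus BusRdX Flush; mem=39
  op14 P2: load  L1 → I/I/M on L1; bus (none); mem=30
  op15 P2: store L4 := 40 → I/I/M on L4; bus BusRdX Flush; mem=97
  op16 P1: store L0 := 99 → I/M/I on L0; bus BusRdX; mem=70
  op17 P2: load  L2 → I/I/M on L2; bus (none); mem=60
  op18 P0: load  L4 → S/I/S on L4; bus BusRd Flush; mem=40
  op19 P0: store L3 := 55 → M/I/I on L3; bus BusRdX Flush; mem=48
  op20 P0: load  L0 → S/S/I on L0; bus BusRd Flush; mem=99
  op21 P1: store L0 := 49 → I/M/I on L0; bus BusRdX; mem=99
  op22 P0: load  L0 → S/S/I on L0; bus BusRd Flush; mem=49
  op23 P2: store L3 := 61 → I/I/M on L3; bus BusRdX Flush; mem=55

memory[L3] = 55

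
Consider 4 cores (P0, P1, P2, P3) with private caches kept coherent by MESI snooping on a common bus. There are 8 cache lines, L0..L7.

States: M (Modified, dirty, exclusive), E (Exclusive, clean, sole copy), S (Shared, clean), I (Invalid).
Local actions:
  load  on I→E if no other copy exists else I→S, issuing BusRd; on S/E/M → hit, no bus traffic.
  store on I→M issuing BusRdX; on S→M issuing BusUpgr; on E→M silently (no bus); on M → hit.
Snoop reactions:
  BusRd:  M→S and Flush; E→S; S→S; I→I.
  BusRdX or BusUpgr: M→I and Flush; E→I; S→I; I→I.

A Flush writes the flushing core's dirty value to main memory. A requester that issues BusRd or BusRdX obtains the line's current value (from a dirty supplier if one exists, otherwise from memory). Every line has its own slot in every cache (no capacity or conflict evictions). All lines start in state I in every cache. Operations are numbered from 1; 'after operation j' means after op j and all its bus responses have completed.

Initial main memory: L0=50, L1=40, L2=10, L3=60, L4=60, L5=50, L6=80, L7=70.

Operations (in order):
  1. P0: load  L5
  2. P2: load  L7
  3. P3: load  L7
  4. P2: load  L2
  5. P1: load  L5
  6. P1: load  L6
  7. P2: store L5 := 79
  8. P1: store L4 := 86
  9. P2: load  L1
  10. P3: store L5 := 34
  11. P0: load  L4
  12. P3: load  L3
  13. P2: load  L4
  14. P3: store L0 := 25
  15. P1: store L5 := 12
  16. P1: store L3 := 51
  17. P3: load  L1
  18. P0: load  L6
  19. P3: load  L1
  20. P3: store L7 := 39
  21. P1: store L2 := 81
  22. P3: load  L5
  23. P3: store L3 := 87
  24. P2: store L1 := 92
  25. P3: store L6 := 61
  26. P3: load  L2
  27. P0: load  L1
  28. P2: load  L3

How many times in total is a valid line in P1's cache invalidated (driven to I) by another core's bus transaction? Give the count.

invalidations = 3

[1] P0: load  L5 | P0:E(50), P1:I, P2:I, P3:I | bus: BusRd
[2] P2: load  L7 | P0:I, P1:I, P2:E(70), P3:I | bus: BusRd
[3] P3: load  L7 | P0:I, P1:I, P2:S(70), P3:S(70) | bus: BusRd
[4] P2: load  L2 | P0:I, P1:I, P2:E(10), P3:I | bus: BusRd
[5] P1: load  L5 | P0:S(50), P1:S(50), P2:I, P3:I | bus: BusRd
[6] P1: load  L6 | P0:I, P1:E(80), P2:I, P3:I | bus: BusRd
[7] P2: store L5 := 79 | P0:I, P1:I, P2:M(79), P3:I | bus: BusRdX
[8] P1: store L4 := 86 | P0:I, P1:M(86), P2:I, P3:I | bus: BusRdX
[9] P2: load  L1 | P0:I, P1:I, P2:E(40), P3:I | bus: BusRd
[10] P3: store L5 := 34 | P0:I, P1:I, P2:I, P3:M(34) | bus: BusRdX,Flush
[11] P0: load  L4 | P0:S(86), P1:S(86), P2:I, P3:I | bus: BusRd,Flush
[12] P3: load  L3 | P0:I, P1:I, P2:I, P3:E(60) | bus: BusRd
[13] P2: load  L4 | P0:S(86), P1:S(86), P2:S(86), P3:I | bus: BusRd
[14] P3: store L0 := 25 | P0:I, P1:I, P2:I, P3:M(25) | bus: BusRdX
[15] P1: store L5 := 12 | P0:I, P1:M(12), P2:I, P3:I | bus: BusRdX,Flush
[16] P1: store L3 := 51 | P0:I, P1:M(51), P2:I, P3:I | bus: BusRdX
[17] P3: load  L1 | P0:I, P1:I, P2:S(40), P3:S(40) | bus: BusRd
[18] P0: load  L6 | P0:S(80), P1:S(80), P2:I, P3:I | bus: BusRd
[19] P3: load  L1 | P0:I, P1:I, P2:S(40), P3:S(40) | bus: none
[20] P3: store L7 := 39 | P0:I, P1:I, P2:I, P3:M(39) | bus: BusUpgr
[21] P1: store L2 := 81 | P0:I, P1:M(81), P2:I, P3:I | bus: BusRdX
[22] P3: load  L5 | P0:I, P1:S(12), P2:I, P3:S(12) | bus: BusRd,Flush
[23] P3: store L3 := 87 | P0:I, P1:I, P2:I, P3:M(87) | bus: BusRdX,Flush
[24] P2: store L1 := 92 | P0:I, P1:I, P2:M(92), P3:I | bus: BusUpgr
[25] P3: store L6 := 61 | P0:I, P1:I, P2:I, P3:M(61) | bus: BusRdX
[26] P3: load  L2 | P0:I, P1:S(81), P2:I, P3:S(81) | bus: BusRd,Flush
[27] P0: load  L1 | P0:S(92), P1:I, P2:S(92), P3:I | bus: BusRd,Flush
[28] P2: load  L3 | P0:I, P1:I, P2:S(87), P3:S(87) | bus: BusRd,Flush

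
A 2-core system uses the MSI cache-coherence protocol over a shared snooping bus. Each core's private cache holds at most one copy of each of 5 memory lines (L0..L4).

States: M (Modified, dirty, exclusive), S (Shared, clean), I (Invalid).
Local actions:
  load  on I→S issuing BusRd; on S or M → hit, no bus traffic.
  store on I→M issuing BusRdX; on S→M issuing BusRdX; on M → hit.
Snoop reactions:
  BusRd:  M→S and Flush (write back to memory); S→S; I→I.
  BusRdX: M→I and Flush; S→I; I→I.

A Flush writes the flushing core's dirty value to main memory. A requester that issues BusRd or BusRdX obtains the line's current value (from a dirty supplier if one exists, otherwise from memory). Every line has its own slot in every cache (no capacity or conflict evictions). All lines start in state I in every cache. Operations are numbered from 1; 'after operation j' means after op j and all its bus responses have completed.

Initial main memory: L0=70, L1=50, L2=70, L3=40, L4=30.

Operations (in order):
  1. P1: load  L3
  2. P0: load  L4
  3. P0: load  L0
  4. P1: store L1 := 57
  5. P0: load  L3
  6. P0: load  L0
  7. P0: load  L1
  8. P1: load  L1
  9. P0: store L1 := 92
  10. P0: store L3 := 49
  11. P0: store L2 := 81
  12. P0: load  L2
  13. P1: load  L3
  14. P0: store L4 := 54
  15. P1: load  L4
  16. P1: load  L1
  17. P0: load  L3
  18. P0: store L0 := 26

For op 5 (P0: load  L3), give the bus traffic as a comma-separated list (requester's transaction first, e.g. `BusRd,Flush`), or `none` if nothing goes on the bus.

1. P1: load  L3  bus=[BusRd]  L3: P0=I P1=S  mem[L3]=40
2. P0: load  L4  bus=[BusRd]  L4: P0=S P1=I  mem[L4]=30
3. P0: load  L0  bus=[BusRd]  L0: P0=S P1=I  mem[L0]=70
4. P1: store L1 := 57  bus=[BusRdX]  L1: P0=I P1=M  mem[L1]=50
5. P0: load  L3  bus=[BusRd]  L3: P0=S P1=S  mem[L3]=40
6. P0: load  L0  bus=[-]  L0: P0=S P1=I  mem[L0]=70
7. P0: load  L1  bus=[BusRd,Flush]  L1: P0=S P1=S  mem[L1]=57
8. P1: load  L1  bus=[-]  L1: P0=S P1=S  mem[L1]=57
9. P0: store L1 := 92  bus=[BusRdX]  L1: P0=M P1=I  mem[L1]=57
10. P0: store L3 := 49  bus=[BusRdX]  L3: P0=M P1=I  mem[L3]=40
11. P0: store L2 := 81  bus=[BusRdX]  L2: P0=M P1=I  mem[L2]=70
12. P0: load  L2  bus=[-]  L2: P0=M P1=I  mem[L2]=70
13. P1: load  L3  bus=[BusRd,Flush]  L3: P0=S P1=S  mem[L3]=49
14. P0: store L4 := 54  bus=[BusRdX]  L4: P0=M P1=I  mem[L4]=30
15. P1: load  L4  bus=[BusRd,Flush]  L4: P0=S P1=S  mem[L4]=54
16. P1: load  L1  bus=[BusRd,Flush]  L1: P0=S P1=S  mem[L1]=92
17. P0: load  L3  bus=[-]  L3: P0=S P1=S  mem[L3]=49
18. P0: store L0 := 26  bus=[BusRdX]  L0: P0=M P1=I  mem[L0]=70

bus = BusRd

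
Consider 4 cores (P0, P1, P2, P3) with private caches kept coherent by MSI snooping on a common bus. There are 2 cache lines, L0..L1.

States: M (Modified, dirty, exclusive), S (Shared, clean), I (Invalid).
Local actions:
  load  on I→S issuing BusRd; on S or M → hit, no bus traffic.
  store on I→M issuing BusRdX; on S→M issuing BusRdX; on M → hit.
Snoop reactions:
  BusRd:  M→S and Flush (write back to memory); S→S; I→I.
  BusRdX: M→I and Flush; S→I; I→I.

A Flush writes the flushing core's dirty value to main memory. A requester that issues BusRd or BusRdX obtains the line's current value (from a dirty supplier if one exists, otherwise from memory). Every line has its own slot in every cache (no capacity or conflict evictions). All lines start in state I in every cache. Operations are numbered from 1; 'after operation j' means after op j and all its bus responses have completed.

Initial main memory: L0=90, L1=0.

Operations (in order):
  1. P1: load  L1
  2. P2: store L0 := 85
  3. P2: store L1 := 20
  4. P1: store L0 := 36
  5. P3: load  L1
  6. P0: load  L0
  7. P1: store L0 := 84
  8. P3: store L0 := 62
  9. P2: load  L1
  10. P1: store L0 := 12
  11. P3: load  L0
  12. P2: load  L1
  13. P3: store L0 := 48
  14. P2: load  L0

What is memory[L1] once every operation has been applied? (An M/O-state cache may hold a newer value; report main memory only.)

memory[L1] = 20

  op1 P1: load  L1 → I/S/I/I on L1; bus BusRd; mem=0
  op2 P2: store L0 := 85 → I/I/M/I on L0; bus BusRdX; mem=90
  op3 P2: store L1 := 20 → I/I/M/I on L1; bus BusRdX; mem=0
  op4 P1: store L0 := 36 → I/M/I/I on L0; bus BusRdX Flush; mem=85
  op5 P3: load  L1 → I/I/S/S on L1; bus BusRd Flush; mem=20
  op6 P0: load  L0 → S/S/I/I on L0; bus BusRd Flush; mem=36
  op7 P1: store L0 := 84 → I/M/I/I on L0; bus BusRdX; mem=36
  op8 P3: store L0 := 62 → I/I/I/M on L0; bus BusRdX Flush; mem=84
  op9 P2: load  L1 → I/I/S/S on L1; bus (none); mem=20
  op10 P1: store L0 := 12 → I/M/I/I on L0; bus BusRdX Flush; mem=62
  op11 P3: load  L0 → I/S/I/S on L0; bus BusRd Flush; mem=12
  op12 P2: load  L1 → I/I/S/S on L1; bus (none); mem=20
  op13 P3: store L0 := 48 → I/I/I/M on L0; bus BusRdX; mem=12
  op14 P2: load  L0 → I/I/S/S on L0; bus BusRd Flush; mem=48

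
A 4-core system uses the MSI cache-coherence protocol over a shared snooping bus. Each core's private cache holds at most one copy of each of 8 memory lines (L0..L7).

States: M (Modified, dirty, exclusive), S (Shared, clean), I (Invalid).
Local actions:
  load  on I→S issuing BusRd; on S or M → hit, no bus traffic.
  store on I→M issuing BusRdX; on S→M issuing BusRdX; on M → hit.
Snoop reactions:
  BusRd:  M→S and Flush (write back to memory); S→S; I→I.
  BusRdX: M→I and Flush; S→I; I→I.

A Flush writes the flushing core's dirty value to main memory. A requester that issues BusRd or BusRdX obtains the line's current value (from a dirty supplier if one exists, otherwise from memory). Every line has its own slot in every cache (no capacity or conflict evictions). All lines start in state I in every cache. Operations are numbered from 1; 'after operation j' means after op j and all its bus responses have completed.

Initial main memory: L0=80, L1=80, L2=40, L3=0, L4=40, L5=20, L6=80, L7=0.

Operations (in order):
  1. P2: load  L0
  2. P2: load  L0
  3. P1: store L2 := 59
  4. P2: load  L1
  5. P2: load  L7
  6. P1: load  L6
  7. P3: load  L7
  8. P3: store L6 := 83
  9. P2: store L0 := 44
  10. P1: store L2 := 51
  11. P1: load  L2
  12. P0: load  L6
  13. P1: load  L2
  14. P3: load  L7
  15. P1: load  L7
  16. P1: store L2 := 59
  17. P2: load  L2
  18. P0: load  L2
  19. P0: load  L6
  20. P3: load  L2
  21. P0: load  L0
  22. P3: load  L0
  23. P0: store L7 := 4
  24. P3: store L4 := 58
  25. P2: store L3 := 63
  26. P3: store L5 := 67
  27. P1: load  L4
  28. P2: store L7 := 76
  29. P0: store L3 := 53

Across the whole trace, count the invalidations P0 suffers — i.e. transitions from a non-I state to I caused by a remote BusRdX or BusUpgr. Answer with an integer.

invalidations = 1

[1] P2: load  L0 | P0:I, P1:I, P2:S(80), P3:I | bus: BusRd
[2] P2: load  L0 | P0:I, P1:I, P2:S(80), P3:I | bus: none
[3] P1: store L2 := 59 | P0:I, P1:M(59), P2:I, P3:I | bus: BusRdX
[4] P2: load  L1 | P0:I, P1:I, P2:S(80), P3:I | bus: BusRd
[5] P2: load  L7 | P0:I, P1:I, P2:S(0), P3:I | bus: BusRd
[6] P1: load  L6 | P0:I, P1:S(80), P2:I, P3:I | bus: BusRd
[7] P3: load  L7 | P0:I, P1:I, P2:S(0), P3:S(0) | bus: BusRd
[8] P3: store L6 := 83 | P0:I, P1:I, P2:I, P3:M(83) | bus: BusRdX
[9] P2: store L0 := 44 | P0:I, P1:I, P2:M(44), P3:I | bus: BusRdX
[10] P1: store L2 := 51 | P0:I, P1:M(51), P2:I, P3:I | bus: none
[11] P1: load  L2 | P0:I, P1:M(51), P2:I, P3:I | bus: none
[12] P0: load  L6 | P0:S(83), P1:I, P2:I, P3:S(83) | bus: BusRd,Flush
[13] P1: load  L2 | P0:I, P1:M(51), P2:I, P3:I | bus: none
[14] P3: load  L7 | P0:I, P1:I, P2:S(0), P3:S(0) | bus: none
[15] P1: load  L7 | P0:I, P1:S(0), P2:S(0), P3:S(0) | bus: BusRd
[16] P1: store L2 := 59 | P0:I, P1:M(59), P2:I, P3:I | bus: none
[17] P2: load  L2 | P0:I, P1:S(59), P2:S(59), P3:I | bus: BusRd,Flush
[18] P0: load  L2 | P0:S(59), P1:S(59), P2:S(59), P3:I | bus: BusRd
[19] P0: load  L6 | P0:S(83), P1:I, P2:I, P3:S(83) | bus: none
[20] P3: load  L2 | P0:S(59), P1:S(59), P2:S(59), P3:S(59) | bus: BusRd
[21] P0: load  L0 | P0:S(44), P1:I, P2:S(44), P3:I | bus: BusRd,Flush
[22] P3: load  L0 | P0:S(44), P1:I, P2:S(44), P3:S(44) | bus: BusRd
[23] P0: store L7 := 4 | P0:M(4), P1:I, P2:I, P3:I | bus: BusRdX
[24] P3: store L4 := 58 | P0:I, P1:I, P2:I, P3:M(58) | bus: BusRdX
[25] P2: store L3 := 63 | P0:I, P1:I, P2:M(63), P3:I | bus: BusRdX
[26] P3: store L5 := 67 | P0:I, P1:I, P2:I, P3:M(67) | bus: BusRdX
[27] P1: load  L4 | P0:I, P1:S(58), P2:I, P3:S(58) | bus: BusRd,Flush
[28] P2: store L7 := 76 | P0:I, P1:I, P2:M(76), P3:I | bus: BusRdX,Flush
[29] P0: store L3 := 53 | P0:M(53), P1:I, P2:I, P3:I | bus: BusRdX,Flush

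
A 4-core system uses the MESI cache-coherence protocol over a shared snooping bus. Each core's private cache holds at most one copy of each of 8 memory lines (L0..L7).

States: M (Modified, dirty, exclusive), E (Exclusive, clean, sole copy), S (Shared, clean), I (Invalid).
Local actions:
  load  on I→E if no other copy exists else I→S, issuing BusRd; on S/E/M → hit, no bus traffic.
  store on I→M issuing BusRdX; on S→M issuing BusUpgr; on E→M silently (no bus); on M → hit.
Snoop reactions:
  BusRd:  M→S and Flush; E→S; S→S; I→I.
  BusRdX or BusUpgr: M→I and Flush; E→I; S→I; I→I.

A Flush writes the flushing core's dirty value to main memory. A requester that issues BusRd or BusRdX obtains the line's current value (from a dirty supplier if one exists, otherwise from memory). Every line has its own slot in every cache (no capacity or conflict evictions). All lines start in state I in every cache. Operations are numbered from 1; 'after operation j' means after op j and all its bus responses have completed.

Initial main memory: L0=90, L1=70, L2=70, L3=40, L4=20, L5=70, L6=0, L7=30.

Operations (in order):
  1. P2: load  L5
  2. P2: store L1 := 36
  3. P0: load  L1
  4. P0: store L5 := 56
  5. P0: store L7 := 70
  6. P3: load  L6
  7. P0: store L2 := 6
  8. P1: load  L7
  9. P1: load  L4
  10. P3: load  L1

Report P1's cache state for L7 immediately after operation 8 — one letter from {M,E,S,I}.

state = S

step 1: P2: load  L5  ⟶  IIEI  (L5)  txn=BusRd  M[L5]=70
step 2: P2: store L1 := 36  ⟶  IIMI  (L1)  txn=BusRdX  M[L1]=70
step 3: P0: load  L1  ⟶  SISI  (L1)  txn=BusRd+Flush  M[L1]=36
step 4: P0: store L5 := 56  ⟶  MIII  (L5)  txn=BusRdX  M[L5]=70
step 5: P0: store L7 := 70  ⟶  MIII  (L7)  txn=BusRdX  M[L7]=30
step 6: P3: load  L6  ⟶  IIIE  (L6)  txn=BusRd  M[L6]=0
step 7: P0: store L2 := 6  ⟶  MIII  (L2)  txn=BusRdX  M[L2]=70
step 8: P1: load  L7  ⟶  SSII  (L7)  txn=BusRd+Flush  M[L7]=70
step 9: P1: load  L4  ⟶  IEII  (L4)  txn=BusRd  M[L4]=20
step 10: P3: load  L1  ⟶  SISS  (L1)  txn=BusRd  M[L1]=36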